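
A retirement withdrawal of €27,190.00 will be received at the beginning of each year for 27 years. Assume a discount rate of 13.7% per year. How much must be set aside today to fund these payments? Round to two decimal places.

€218,611.58

This is an annuity due: 27 payments of €27,190.00 at the beginning of each year.
Periodic rate r = 0.137 per year.
PV = PMT × [(1 − (1+r)^−n)/r] × (1+r) = 27,190 × [1 − (1+r)^−27] / r × (1+r) = €218,611.58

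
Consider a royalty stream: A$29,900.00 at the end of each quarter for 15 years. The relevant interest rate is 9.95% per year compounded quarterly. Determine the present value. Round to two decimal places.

A$926,806.44

This is an ordinary annuity: 60 payments of A$29,900.00 at the end of each quarter.
Periodic rate r = 0.0995/4 per quarter; n is counted in quarters.
PV = PMT × [(1 − (1+r)^−n)/r] = 29,900 × [1 − (1+r)^−60] / r = A$926,806.44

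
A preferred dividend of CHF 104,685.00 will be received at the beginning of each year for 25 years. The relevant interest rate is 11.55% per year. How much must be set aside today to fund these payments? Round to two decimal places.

CHF 945,277.90

This is an annuity due: 25 payments of CHF 104,685.00 at the beginning of each year.
Periodic rate r = 0.1155 per year.
PV = PMT × [(1 − (1+r)^−n)/r] × (1+r) = 104,685 × [1 − (1+r)^−25] / r × (1+r) = CHF 945,277.90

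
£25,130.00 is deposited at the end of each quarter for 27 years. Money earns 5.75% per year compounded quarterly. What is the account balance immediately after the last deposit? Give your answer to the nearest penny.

This is an ordinary annuity: 108 deposits of £25,130.00 at the end of each quarter.
Periodic rate r = 0.0575/4 per quarter; n is counted in quarters.
FV = PMT × [((1+r)^n − 1)/r] = 25,130 × [(1+r)^108 − 1] / r = £6,418,150.90

£6,418,150.90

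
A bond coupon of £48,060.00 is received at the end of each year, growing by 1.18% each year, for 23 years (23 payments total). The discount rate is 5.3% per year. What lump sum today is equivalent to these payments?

Periodic rate r = 0.053 per year.
Growing ordinary annuity: PV = PMT₁ × [1 − ((1+g)/(1+r))^n] / (r − g) = 48,060 × [1 − ((1+0.0118)/(1+r))^23] / (r − 0.0118) = £700,691.92.

£700,691.92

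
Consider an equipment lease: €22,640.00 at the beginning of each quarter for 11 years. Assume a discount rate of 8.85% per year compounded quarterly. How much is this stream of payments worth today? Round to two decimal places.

This is an annuity due: 44 payments of €22,640.00 at the beginning of each quarter.
Periodic rate r = 0.0885/4 per quarter; n is counted in quarters.
PV = PMT × [(1 − (1+r)^−n)/r] × (1+r) = 22,640 × [1 − (1+r)^−44] / r × (1+r) = €646,597.19

€646,597.19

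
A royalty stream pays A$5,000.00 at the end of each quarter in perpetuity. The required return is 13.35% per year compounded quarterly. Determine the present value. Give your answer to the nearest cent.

A$149,812.73

Periodic rate r = 0.1335/4 per quarter.
Level perpetuity: PV = PMT / r = 5,000 / (0.1335/4) = A$149,812.73.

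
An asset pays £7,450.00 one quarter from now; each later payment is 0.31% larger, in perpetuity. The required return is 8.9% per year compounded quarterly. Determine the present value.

£389,033.94

Periodic rate r = 0.089/4 per quarter.
Growing perpetuity (Gordon): PV = PMT₁ / (r − g) = 7,450 / (r − 0.0031) = £389,033.94.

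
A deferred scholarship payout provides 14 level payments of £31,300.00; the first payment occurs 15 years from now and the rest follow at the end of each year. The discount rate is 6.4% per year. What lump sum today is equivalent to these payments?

Ordinary annuity of 14 payments, first payment at period 15.
Periodic rate r = 0.064 per year.
The ordinary-annuity PV formula values the stream one period before the first payment (period 14); discount that back 14 periods:
PV₀ = 31,300 × [1 − (1+r)^−14] / r × (1+r)^−14 = £119,102.86

£119,102.86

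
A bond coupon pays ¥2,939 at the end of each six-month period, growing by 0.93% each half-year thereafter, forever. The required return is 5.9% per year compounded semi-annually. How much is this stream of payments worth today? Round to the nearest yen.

Periodic rate r = 0.059/2 per half-year.
Growing perpetuity (Gordon): PV = PMT₁ / (r − g) = 2,939 / (r − 0.0093) = ¥145,495.

¥145,495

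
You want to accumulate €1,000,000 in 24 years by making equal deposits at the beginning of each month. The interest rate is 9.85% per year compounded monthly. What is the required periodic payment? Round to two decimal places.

€854.19

Level annuity due; solve FV = PMT × [((1+r)^n − 1)/r] × (1+r) for PMT.
Periodic rate r = 0.0985/12 per month; n is counted in months.
With n = 288: PMT = 1,000,000 / ([((1+r)^n − 1)/r] × (1+r)) = €854.19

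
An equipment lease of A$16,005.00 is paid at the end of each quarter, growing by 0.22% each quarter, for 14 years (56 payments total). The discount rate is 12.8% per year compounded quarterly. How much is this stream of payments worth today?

A$432,987.26

Periodic rate r = 0.128/4 per quarter; n is counted in quarters.
Growing ordinary annuity: PV = PMT₁ × [1 − ((1+g)/(1+r))^n] / (r − g) = 16,005 × [1 − ((1+0.0022)/(1+r))^56] / (r − 0.0022) = A$432,987.26.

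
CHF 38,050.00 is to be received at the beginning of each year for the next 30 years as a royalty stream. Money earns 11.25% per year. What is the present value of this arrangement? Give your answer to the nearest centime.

CHF 360,908.32

This is an annuity due: 30 payments of CHF 38,050.00 at the beginning of each year.
Periodic rate r = 0.1125 per year.
PV = PMT × [(1 − (1+r)^−n)/r] × (1+r) = 38,050 × [1 − (1+r)^−30] / r × (1+r) = CHF 360,908.32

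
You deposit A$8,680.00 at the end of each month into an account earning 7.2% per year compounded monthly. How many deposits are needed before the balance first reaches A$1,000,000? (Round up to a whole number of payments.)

88 payments

Periodic rate r = 0.072/12 per month; n is counted in months.
Ordinary annuity FV: 1,000,000 = 8,680 × [((1+r)^n − 1)/r].
(1+r)^n = 1 + 1,000,000 × r / 8,680, so n = ln(1 + 1,000,000·r/8,680) / ln(1+r) = 87.84.
Round up to a whole number of payments: n = 88.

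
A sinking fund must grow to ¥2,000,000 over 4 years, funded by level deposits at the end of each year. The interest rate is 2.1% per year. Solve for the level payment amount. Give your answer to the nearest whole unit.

Level ordinary annuity; solve FV = PMT × [((1+r)^n − 1)/r] for PMT.
Periodic rate r = 0.021 per year.
With n = 4: PMT = 2,000,000 / ([((1+r)^n − 1)/r]) = ¥484,523

¥484,523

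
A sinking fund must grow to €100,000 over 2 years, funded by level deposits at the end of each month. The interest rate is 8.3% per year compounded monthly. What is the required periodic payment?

Level ordinary annuity; solve FV = PMT × [((1+r)^n − 1)/r] for PMT.
Periodic rate r = 0.083/12 per month; n is counted in months.
With n = 24: PMT = 100,000 / ([((1+r)^n − 1)/r]) = €3,844.76

€3,844.76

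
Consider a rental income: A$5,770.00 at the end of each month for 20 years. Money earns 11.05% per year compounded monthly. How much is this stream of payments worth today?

This is an ordinary annuity: 240 payments of A$5,770.00 at the end of each month.
Periodic rate r = 0.1105/12 per month; n is counted in months.
PV = PMT × [(1 − (1+r)^−n)/r] = 5,770 × [1 − (1+r)^−240] / r = A$557,168.52

A$557,168.52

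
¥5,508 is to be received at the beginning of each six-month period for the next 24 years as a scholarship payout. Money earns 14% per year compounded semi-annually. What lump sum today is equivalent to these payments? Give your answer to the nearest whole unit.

This is an annuity due: 48 payments of ¥5,508 at the beginning of each six-month period.
Periodic rate r = 0.14/2 per half-year; n is counted in half-years.
PV = PMT × [(1 − (1+r)^−n)/r] × (1+r) = 5,508 × [1 − (1+r)^−48] / r × (1+r) = ¥80,921

¥80,921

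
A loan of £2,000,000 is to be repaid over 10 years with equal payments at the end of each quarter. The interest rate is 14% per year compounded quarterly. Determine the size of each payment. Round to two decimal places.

£93,654.56

Level ordinary annuity; solve PV = PMT × [(1 − (1+r)^−n)/r] for PMT.
Periodic rate r = 0.14/4 per quarter; n is counted in quarters.
With n = 40: PMT = 2,000,000 / ([(1 − (1+r)^−n)/r]) = £93,654.56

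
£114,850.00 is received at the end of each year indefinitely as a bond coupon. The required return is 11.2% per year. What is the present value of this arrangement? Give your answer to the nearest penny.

£1,025,446.43

Periodic rate r = 0.112 per year.
Level perpetuity: PV = PMT / r = 114,850 / (0.112) = £1,025,446.43.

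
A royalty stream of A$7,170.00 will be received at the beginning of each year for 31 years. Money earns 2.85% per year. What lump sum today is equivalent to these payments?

A$150,469.65

This is an annuity due: 31 payments of A$7,170.00 at the beginning of each year.
Periodic rate r = 0.0285 per year.
PV = PMT × [(1 − (1+r)^−n)/r] × (1+r) = 7,170 × [1 − (1+r)^−31] / r × (1+r) = A$150,469.65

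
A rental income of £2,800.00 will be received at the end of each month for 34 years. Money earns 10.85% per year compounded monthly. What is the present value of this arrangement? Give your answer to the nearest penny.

£301,807.02

This is an ordinary annuity: 408 payments of £2,800.00 at the end of each month.
Periodic rate r = 0.1085/12 per month; n is counted in months.
PV = PMT × [(1 − (1+r)^−n)/r] = 2,800 × [1 − (1+r)^−408] / r = £301,807.02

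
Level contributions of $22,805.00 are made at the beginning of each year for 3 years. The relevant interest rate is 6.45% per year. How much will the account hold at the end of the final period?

This is an annuity due: 3 deposits of $22,805.00 at the beginning of each year.
Periodic rate r = 0.0645 per year.
FV = PMT × [((1+r)^n − 1)/r] × (1+r) = 22,805 × [(1+r)^3 − 1] / r × (1+r) = $77,626.15

$77,626.15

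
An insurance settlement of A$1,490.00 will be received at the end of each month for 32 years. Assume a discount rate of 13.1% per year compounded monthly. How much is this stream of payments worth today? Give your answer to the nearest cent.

A$134,377.98

This is an ordinary annuity: 384 payments of A$1,490.00 at the end of each month.
Periodic rate r = 0.131/12 per month; n is counted in months.
PV = PMT × [(1 − (1+r)^−n)/r] = 1,490 × [1 − (1+r)^−384] / r = A$134,377.98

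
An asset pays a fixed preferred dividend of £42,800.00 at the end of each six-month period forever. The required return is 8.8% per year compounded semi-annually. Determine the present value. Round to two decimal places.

£972,727.27

Periodic rate r = 0.088/2 per half-year.
Level perpetuity: PV = PMT / r = 42,800 / (0.088/2) = £972,727.27.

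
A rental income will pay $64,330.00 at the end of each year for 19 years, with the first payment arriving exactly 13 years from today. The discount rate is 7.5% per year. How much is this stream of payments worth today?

$268,986.90

Ordinary annuity of 19 payments, first payment at period 13.
Periodic rate r = 0.075 per year.
The ordinary-annuity PV formula values the stream one period before the first payment (period 12); discount that back 12 periods:
PV₀ = 64,330 × [1 − (1+r)^−19] / r × (1+r)^−12 = $268,986.90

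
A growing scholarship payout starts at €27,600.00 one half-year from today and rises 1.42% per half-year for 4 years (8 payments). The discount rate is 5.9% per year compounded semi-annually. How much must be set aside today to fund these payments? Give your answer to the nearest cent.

€203,642.62

Periodic rate r = 0.059/2 per half-year; n is counted in half-years.
Growing ordinary annuity: PV = PMT₁ × [1 − ((1+g)/(1+r))^n] / (r − g) = 27,600 × [1 − ((1+0.0142)/(1+r))^8] / (r − 0.0142) = €203,642.62.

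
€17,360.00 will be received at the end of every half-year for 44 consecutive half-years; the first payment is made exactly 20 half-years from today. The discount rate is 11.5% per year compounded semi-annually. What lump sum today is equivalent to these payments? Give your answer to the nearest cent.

€95,447.98

Ordinary annuity of 44 payments, first payment at period 20.
Periodic rate r = 0.115/2 per half-year; n is counted in half-years.
The ordinary-annuity PV formula values the stream one period before the first payment (period 19); discount that back 19 periods:
PV₀ = 17,360 × [1 − (1+r)^−44] / r × (1+r)^−19 = €95,447.98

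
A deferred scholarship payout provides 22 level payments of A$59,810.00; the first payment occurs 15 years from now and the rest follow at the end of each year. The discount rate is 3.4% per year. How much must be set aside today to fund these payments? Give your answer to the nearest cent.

Ordinary annuity of 22 payments, first payment at period 15.
Periodic rate r = 0.034 per year.
The ordinary-annuity PV formula values the stream one period before the first payment (period 14); discount that back 14 periods:
PV₀ = 59,810 × [1 − (1+r)^−22] / r × (1+r)^−14 = A$573,653.28

A$573,653.28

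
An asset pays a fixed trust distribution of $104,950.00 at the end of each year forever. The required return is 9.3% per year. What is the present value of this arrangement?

Periodic rate r = 0.093 per year.
Level perpetuity: PV = PMT / r = 104,950 / (0.093) = $1,128,494.62.

$1,128,494.62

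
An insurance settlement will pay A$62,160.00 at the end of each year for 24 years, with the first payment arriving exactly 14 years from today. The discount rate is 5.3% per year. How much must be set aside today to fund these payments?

A$425,796.08

Ordinary annuity of 24 payments, first payment at period 14.
Periodic rate r = 0.053 per year.
The ordinary-annuity PV formula values the stream one period before the first payment (period 13); discount that back 13 periods:
PV₀ = 62,160 × [1 − (1+r)^−24] / r × (1+r)^−13 = A$425,796.08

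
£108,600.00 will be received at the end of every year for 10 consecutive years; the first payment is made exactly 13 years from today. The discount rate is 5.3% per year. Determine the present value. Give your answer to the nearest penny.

Ordinary annuity of 10 payments, first payment at period 13.
Periodic rate r = 0.053 per year.
The ordinary-annuity PV formula values the stream one period before the first payment (period 12); discount that back 12 periods:
PV₀ = 108,600 × [1 − (1+r)^−10] / r × (1+r)^−12 = £444,734.20

£444,734.20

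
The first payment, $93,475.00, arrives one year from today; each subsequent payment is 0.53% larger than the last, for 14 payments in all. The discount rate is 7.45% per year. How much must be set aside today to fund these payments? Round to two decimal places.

Periodic rate r = 0.0745 per year.
Growing ordinary annuity: PV = PMT₁ × [1 − ((1+g)/(1+r))^n] / (r − g) = 93,475 × [1 − ((1+0.0053)/(1+r))^14] / (r − 0.0053) = $818,883.69.

$818,883.69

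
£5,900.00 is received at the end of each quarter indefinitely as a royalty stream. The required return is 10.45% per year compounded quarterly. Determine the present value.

Periodic rate r = 0.1045/4 per quarter.
Level perpetuity: PV = PMT / r = 5,900 / (0.1045/4) = £225,837.32.

£225,837.32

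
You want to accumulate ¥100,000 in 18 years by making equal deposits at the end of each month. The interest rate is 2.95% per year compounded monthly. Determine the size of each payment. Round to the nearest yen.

Level ordinary annuity; solve FV = PMT × [((1+r)^n − 1)/r] for PMT.
Periodic rate r = 0.0295/12 per month; n is counted in months.
With n = 216: PMT = 100,000 / ([((1+r)^n − 1)/r]) = ¥351

¥351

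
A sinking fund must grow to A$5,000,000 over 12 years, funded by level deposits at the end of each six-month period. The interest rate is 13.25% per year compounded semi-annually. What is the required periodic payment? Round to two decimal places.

A$90,444.16

Level ordinary annuity; solve FV = PMT × [((1+r)^n − 1)/r] for PMT.
Periodic rate r = 0.1325/2 per half-year; n is counted in half-years.
With n = 24: PMT = 5,000,000 / ([((1+r)^n − 1)/r]) = A$90,444.16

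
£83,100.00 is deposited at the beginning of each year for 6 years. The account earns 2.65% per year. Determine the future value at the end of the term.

£546,942.64

This is an annuity due: 6 deposits of £83,100.00 at the beginning of each year.
Periodic rate r = 0.0265 per year.
FV = PMT × [((1+r)^n − 1)/r] × (1+r) = 83,100 × [(1+r)^6 − 1] / r × (1+r) = £546,942.64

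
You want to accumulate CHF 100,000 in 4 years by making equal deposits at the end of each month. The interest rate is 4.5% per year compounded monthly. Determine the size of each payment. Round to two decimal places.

CHF 1,905.35

Level ordinary annuity; solve FV = PMT × [((1+r)^n − 1)/r] for PMT.
Periodic rate r = 0.045/12 per month; n is counted in months.
With n = 48: PMT = 100,000 / ([((1+r)^n − 1)/r]) = CHF 1,905.35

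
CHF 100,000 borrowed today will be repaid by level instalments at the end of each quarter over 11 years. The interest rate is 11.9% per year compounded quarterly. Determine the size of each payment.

Level ordinary annuity; solve PV = PMT × [(1 − (1+r)^−n)/r] for PMT.
Periodic rate r = 0.119/4 per quarter; n is counted in quarters.
With n = 44: PMT = 100,000 / ([(1 − (1+r)^−n)/r]) = CHF 4,105.13

CHF 4,105.13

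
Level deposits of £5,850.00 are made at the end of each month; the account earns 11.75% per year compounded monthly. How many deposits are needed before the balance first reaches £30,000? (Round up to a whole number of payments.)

6 payments

Periodic rate r = 0.1175/12 per month; n is counted in months.
Ordinary annuity FV: 30,000 = 5,850 × [((1+r)^n − 1)/r].
(1+r)^n = 1 + 30,000 × r / 5,850, so n = ln(1 + 30,000·r/5,850) / ln(1+r) = 5.03.
Round up to a whole number of payments: n = 6.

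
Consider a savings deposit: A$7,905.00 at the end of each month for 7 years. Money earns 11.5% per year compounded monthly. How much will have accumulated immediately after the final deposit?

This is an ordinary annuity: 84 deposits of A$7,905.00 at the end of each month.
Periodic rate r = 0.115/12 per month; n is counted in months.
FV = PMT × [((1+r)^n − 1)/r] = 7,905 × [(1+r)^84 − 1] / r = A$1,013,055.34

A$1,013,055.34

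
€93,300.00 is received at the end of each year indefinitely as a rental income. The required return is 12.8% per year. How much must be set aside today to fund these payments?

Periodic rate r = 0.128 per year.
Level perpetuity: PV = PMT / r = 93,300 / (0.128) = €728,906.25.

€728,906.25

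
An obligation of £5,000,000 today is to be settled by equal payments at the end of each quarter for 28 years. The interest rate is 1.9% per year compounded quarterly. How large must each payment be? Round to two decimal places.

Level ordinary annuity; solve PV = PMT × [(1 − (1+r)^−n)/r] for PMT.
Periodic rate r = 0.019/4 per quarter; n is counted in quarters.
With n = 112: PMT = 5,000,000 / ([(1 − (1+r)^−n)/r]) = £57,669.33

£57,669.33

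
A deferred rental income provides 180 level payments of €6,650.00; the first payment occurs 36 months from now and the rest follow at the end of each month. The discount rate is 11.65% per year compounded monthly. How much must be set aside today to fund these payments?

Ordinary annuity of 180 payments, first payment at period 36.
Periodic rate r = 0.1165/12 per month; n is counted in months.
The ordinary-annuity PV formula values the stream one period before the first payment (period 35); discount that back 35 periods:
PV₀ = 6,650 × [1 − (1+r)^−180] / r × (1+r)^−35 = €402,636.46

€402,636.46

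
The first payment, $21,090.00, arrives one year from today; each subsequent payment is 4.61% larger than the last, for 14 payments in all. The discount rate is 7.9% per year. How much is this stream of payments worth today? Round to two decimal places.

$225,500.66

Periodic rate r = 0.079 per year.
Growing ordinary annuity: PV = PMT₁ × [1 − ((1+g)/(1+r))^n] / (r − g) = 21,090 × [1 − ((1+0.0461)/(1+r))^14] / (r − 0.0461) = $225,500.66.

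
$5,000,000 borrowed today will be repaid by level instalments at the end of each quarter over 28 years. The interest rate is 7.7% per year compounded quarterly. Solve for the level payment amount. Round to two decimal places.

Level ordinary annuity; solve PV = PMT × [(1 − (1+r)^−n)/r] for PMT.
Periodic rate r = 0.077/4 per quarter; n is counted in quarters.
With n = 112: PMT = 5,000,000 / ([(1 − (1+r)^−n)/r]) = $109,149.78

$109,149.78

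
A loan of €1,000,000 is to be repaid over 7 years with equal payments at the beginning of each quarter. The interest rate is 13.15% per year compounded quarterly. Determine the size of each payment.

€53,427.20

Level annuity due; solve PV = PMT × [(1 − (1+r)^−n)/r] × (1+r) for PMT.
Periodic rate r = 0.1315/4 per quarter; n is counted in quarters.
With n = 28: PMT = 1,000,000 / ([(1 − (1+r)^−n)/r] × (1+r)) = €53,427.20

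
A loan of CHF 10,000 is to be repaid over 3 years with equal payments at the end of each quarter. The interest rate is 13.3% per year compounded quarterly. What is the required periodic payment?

CHF 1,024.21

Level ordinary annuity; solve PV = PMT × [(1 − (1+r)^−n)/r] for PMT.
Periodic rate r = 0.133/4 per quarter; n is counted in quarters.
With n = 12: PMT = 10,000 / ([(1 − (1+r)^−n)/r]) = CHF 1,024.21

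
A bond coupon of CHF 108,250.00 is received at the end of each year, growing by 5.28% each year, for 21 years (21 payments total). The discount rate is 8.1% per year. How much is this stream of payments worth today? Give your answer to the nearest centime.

CHF 1,635,205.40

Periodic rate r = 0.081 per year.
Growing ordinary annuity: PV = PMT₁ × [1 − ((1+g)/(1+r))^n] / (r − g) = 108,250 × [1 − ((1+0.0528)/(1+r))^21] / (r − 0.0528) = CHF 1,635,205.40.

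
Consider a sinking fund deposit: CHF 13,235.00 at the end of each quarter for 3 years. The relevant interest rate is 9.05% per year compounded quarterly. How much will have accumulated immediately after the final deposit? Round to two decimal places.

This is an ordinary annuity: 12 deposits of CHF 13,235.00 at the end of each quarter.
Periodic rate r = 0.0905/4 per quarter; n is counted in quarters.
FV = PMT × [((1+r)^n − 1)/r] = 13,235 × [(1+r)^12 − 1] / r = CHF 180,152.33

CHF 180,152.33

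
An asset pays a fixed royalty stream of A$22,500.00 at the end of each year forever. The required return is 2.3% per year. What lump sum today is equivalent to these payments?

A$978,260.87

Periodic rate r = 0.023 per year.
Level perpetuity: PV = PMT / r = 22,500 / (0.023) = A$978,260.87.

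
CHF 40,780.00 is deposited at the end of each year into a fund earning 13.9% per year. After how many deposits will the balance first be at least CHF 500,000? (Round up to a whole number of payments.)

8 payments

Periodic rate r = 0.139 per year.
Ordinary annuity FV: 500,000 = 40,780 × [((1+r)^n − 1)/r].
(1+r)^n = 1 + 500,000 × r / 40,780, so n = ln(1 + 500,000·r/40,780) / ln(1+r) = 7.64.
Round up to a whole number of payments: n = 8.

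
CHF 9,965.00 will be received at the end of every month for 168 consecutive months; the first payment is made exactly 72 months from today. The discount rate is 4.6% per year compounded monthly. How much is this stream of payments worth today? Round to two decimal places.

CHF 939,412.18

Ordinary annuity of 168 payments, first payment at period 72.
Periodic rate r = 0.046/12 per month; n is counted in months.
The ordinary-annuity PV formula values the stream one period before the first payment (period 71); discount that back 71 periods:
PV₀ = 9,965 × [1 − (1+r)^−168] / r × (1+r)^−71 = CHF 939,412.18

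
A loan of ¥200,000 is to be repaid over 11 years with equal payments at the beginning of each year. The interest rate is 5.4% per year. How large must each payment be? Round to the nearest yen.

¥23,327

Level annuity due; solve PV = PMT × [(1 − (1+r)^−n)/r] × (1+r) for PMT.
Periodic rate r = 0.054 per year.
With n = 11: PMT = 200,000 / ([(1 − (1+r)^−n)/r] × (1+r)) = ¥23,327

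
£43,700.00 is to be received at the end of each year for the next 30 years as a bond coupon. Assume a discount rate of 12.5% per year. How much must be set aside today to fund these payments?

£339,390.71

This is an ordinary annuity: 30 payments of £43,700.00 at the end of each year.
Periodic rate r = 0.125 per year.
PV = PMT × [(1 − (1+r)^−n)/r] = 43,700 × [1 − (1+r)^−30] / r = £339,390.71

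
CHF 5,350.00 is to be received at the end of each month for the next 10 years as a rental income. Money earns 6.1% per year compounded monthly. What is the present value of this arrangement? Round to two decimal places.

CHF 479,720.19

This is an ordinary annuity: 120 payments of CHF 5,350.00 at the end of each month.
Periodic rate r = 0.061/12 per month; n is counted in months.
PV = PMT × [(1 − (1+r)^−n)/r] = 5,350 × [1 − (1+r)^−120] / r = CHF 479,720.19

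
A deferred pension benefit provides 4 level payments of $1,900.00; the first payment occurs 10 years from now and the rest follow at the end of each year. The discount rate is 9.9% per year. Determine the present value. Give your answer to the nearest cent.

Ordinary annuity of 4 payments, first payment at period 10.
Periodic rate r = 0.099 per year.
The ordinary-annuity PV formula values the stream one period before the first payment (period 9); discount that back 9 periods:
PV₀ = 1,900 × [1 − (1+r)^−4] / r × (1+r)^−9 = $2,580.81

$2,580.81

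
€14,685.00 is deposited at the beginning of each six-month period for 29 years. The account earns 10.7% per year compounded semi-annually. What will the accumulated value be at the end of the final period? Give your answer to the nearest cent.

€5,653,176.25

This is an annuity due: 58 deposits of €14,685.00 at the beginning of each six-month period.
Periodic rate r = 0.107/2 per half-year; n is counted in half-years.
FV = PMT × [((1+r)^n − 1)/r] × (1+r) = 14,685 × [(1+r)^58 − 1] / r × (1+r) = €5,653,176.25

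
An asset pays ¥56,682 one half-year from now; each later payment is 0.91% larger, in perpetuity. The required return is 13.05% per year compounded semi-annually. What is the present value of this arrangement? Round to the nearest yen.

¥1,009,475

Periodic rate r = 0.1305/2 per half-year.
Growing perpetuity (Gordon): PV = PMT₁ / (r − g) = 56,682 / (r − 0.0091) = ¥1,009,475.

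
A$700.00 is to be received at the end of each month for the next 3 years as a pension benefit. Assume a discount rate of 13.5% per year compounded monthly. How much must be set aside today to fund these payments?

A$20,627.50

This is an ordinary annuity: 36 payments of A$700.00 at the end of each month.
Periodic rate r = 0.135/12 per month; n is counted in months.
PV = PMT × [(1 − (1+r)^−n)/r] = 700 × [1 − (1+r)^−36] / r = A$20,627.50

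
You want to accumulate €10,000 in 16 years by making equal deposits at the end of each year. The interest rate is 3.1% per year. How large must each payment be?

Level ordinary annuity; solve FV = PMT × [((1+r)^n − 1)/r] for PMT.
Periodic rate r = 0.031 per year.
With n = 16: PMT = 10,000 / ([((1+r)^n − 1)/r]) = €492.21

€492.21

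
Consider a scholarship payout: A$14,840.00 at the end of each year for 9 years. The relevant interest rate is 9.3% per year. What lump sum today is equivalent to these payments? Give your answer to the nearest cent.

A$87,894.60

This is an ordinary annuity: 9 payments of A$14,840.00 at the end of each year.
Periodic rate r = 0.093 per year.
PV = PMT × [(1 − (1+r)^−n)/r] = 14,840 × [1 − (1+r)^−9] / r = A$87,894.60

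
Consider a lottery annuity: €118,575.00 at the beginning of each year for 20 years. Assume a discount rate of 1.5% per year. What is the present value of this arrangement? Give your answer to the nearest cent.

This is an annuity due: 20 payments of €118,575.00 at the beginning of each year.
Periodic rate r = 0.015 per year.
PV = PMT × [(1 − (1+r)^−n)/r] × (1+r) = 118,575 × [1 − (1+r)^−20] / r × (1+r) = €2,066,307.91

€2,066,307.91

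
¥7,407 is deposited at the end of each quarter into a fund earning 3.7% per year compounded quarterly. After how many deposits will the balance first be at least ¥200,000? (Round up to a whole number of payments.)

Periodic rate r = 0.037/4 per quarter; n is counted in quarters.
Ordinary annuity FV: 200,000 = 7,407 × [((1+r)^n − 1)/r].
(1+r)^n = 1 + 200,000 × r / 7,407, so n = ln(1 + 200,000·r/7,407) / ln(1+r) = 24.21.
Round up to a whole number of payments: n = 25.

25 payments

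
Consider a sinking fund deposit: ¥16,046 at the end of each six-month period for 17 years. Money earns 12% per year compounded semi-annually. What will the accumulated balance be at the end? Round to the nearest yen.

This is an ordinary annuity: 34 deposits of ¥16,046 at the end of each six-month period.
Periodic rate r = 0.12/2 per half-year; n is counted in half-years.
FV = PMT × [((1+r)^n − 1)/r] = 16,046 × [(1+r)^34 − 1] / r = ¥1,671,733

¥1,671,733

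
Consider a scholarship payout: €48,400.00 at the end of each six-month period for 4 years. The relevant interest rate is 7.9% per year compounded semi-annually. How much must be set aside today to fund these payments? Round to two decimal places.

€326,538.70

This is an ordinary annuity: 8 payments of €48,400.00 at the end of each six-month period.
Periodic rate r = 0.079/2 per half-year; n is counted in half-years.
PV = PMT × [(1 − (1+r)^−n)/r] = 48,400 × [1 − (1+r)^−8] / r = €326,538.70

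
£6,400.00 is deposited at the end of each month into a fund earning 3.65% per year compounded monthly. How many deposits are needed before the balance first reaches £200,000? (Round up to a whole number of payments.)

Periodic rate r = 0.0365/12 per month; n is counted in months.
Ordinary annuity FV: 200,000 = 6,400 × [((1+r)^n − 1)/r].
(1+r)^n = 1 + 200,000 × r / 6,400, so n = ln(1 + 200,000·r/6,400) / ln(1+r) = 29.90.
Round up to a whole number of payments: n = 30.

30 payments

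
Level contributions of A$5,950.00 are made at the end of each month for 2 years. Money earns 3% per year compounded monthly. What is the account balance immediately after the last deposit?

A$146,981.77

This is an ordinary annuity: 24 deposits of A$5,950.00 at the end of each month.
Periodic rate r = 0.03/12 per month; n is counted in months.
FV = PMT × [((1+r)^n − 1)/r] = 5,950 × [(1+r)^24 − 1] / r = A$146,981.77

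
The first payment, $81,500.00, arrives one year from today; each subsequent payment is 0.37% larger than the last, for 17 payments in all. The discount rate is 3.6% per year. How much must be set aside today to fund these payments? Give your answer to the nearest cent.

Periodic rate r = 0.036 per year.
Growing ordinary annuity: PV = PMT₁ × [1 − ((1+g)/(1+r))^n] / (r − g) = 81,500 × [1 − ((1+0.0037)/(1+r))^17] / (r − 0.0037) = $1,050,548.07.

$1,050,548.07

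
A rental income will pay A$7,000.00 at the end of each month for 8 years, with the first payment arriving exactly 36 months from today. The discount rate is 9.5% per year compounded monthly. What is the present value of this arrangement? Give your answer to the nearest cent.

A$356,231.75

Ordinary annuity of 96 payments, first payment at period 36.
Periodic rate r = 0.095/12 per month; n is counted in months.
The ordinary-annuity PV formula values the stream one period before the first payment (period 35); discount that back 35 periods:
PV₀ = 7,000 × [1 − (1+r)^−96] / r × (1+r)^−35 = A$356,231.75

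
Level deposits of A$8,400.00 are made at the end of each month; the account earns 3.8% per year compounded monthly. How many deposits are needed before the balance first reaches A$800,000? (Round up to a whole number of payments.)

84 payments

Periodic rate r = 0.038/12 per month; n is counted in months.
Ordinary annuity FV: 800,000 = 8,400 × [((1+r)^n − 1)/r].
(1+r)^n = 1 + 800,000 × r / 8,400, so n = ln(1 + 800,000·r/8,400) / ln(1+r) = 83.37.
Round up to a whole number of payments: n = 84.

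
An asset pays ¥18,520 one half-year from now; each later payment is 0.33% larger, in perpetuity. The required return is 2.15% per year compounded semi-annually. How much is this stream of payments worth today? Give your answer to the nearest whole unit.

¥2,485,906

Periodic rate r = 0.0215/2 per half-year.
Growing perpetuity (Gordon): PV = PMT₁ / (r − g) = 18,520 / (r − 0.0033) = ¥2,485,906.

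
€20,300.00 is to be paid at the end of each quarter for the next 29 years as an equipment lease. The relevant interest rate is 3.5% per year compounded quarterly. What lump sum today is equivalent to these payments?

€1,475,506.23

This is an ordinary annuity: 116 payments of €20,300.00 at the end of each quarter.
Periodic rate r = 0.035/4 per quarter; n is counted in quarters.
PV = PMT × [(1 − (1+r)^−n)/r] = 20,300 × [1 − (1+r)^−116] / r = €1,475,506.23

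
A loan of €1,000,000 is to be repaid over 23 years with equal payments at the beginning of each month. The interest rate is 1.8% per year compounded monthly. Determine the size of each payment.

€4,420.84

Level annuity due; solve PV = PMT × [(1 − (1+r)^−n)/r] × (1+r) for PMT.
Periodic rate r = 0.018/12 per month; n is counted in months.
With n = 276: PMT = 1,000,000 / ([(1 − (1+r)^−n)/r] × (1+r)) = €4,420.84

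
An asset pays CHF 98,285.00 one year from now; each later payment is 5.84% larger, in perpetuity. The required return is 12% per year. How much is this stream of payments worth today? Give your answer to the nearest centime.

CHF 1,595,535.71

Periodic rate r = 0.12 per year.
Growing perpetuity (Gordon): PV = PMT₁ / (r − g) = 98,285 / (r − 0.0584) = CHF 1,595,535.71.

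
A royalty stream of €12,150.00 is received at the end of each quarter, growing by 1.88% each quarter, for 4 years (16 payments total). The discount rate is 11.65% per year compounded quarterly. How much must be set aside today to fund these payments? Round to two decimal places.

€175,328.80

Periodic rate r = 0.1165/4 per quarter; n is counted in quarters.
Growing ordinary annuity: PV = PMT₁ × [1 − ((1+g)/(1+r))^n] / (r − g) = 12,150 × [1 − ((1+0.0188)/(1+r))^16] / (r − 0.0188) = €175,328.80.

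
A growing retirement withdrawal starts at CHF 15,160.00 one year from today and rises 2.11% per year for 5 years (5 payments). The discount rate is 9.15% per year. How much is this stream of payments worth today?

Periodic rate r = 0.0915 per year.
Growing ordinary annuity: PV = PMT₁ × [1 − ((1+g)/(1+r))^n] / (r − g) = 15,160 × [1 − ((1+0.0211)/(1+r))^5] / (r − 0.0211) = CHF 61,046.84.

CHF 61,046.84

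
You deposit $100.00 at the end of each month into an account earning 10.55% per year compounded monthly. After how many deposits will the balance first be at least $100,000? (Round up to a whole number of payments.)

Periodic rate r = 0.1055/12 per month; n is counted in months.
Ordinary annuity FV: 100,000 = 100 × [((1+r)^n − 1)/r].
(1+r)^n = 1 + 100,000 × r / 100, so n = ln(1 + 100,000·r/100) / ln(1+r) = 260.65.
Round up to a whole number of payments: n = 261.

261 payments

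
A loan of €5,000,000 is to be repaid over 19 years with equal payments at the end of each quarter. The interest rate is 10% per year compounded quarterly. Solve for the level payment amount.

€147,597.80

Level ordinary annuity; solve PV = PMT × [(1 − (1+r)^−n)/r] for PMT.
Periodic rate r = 0.1/4 per quarter; n is counted in quarters.
With n = 76: PMT = 5,000,000 / ([(1 − (1+r)^−n)/r]) = €147,597.80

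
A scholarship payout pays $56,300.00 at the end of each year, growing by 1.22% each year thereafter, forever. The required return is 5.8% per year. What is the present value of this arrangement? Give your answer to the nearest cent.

Periodic rate r = 0.058 per year.
Growing perpetuity (Gordon): PV = PMT₁ / (r − g) = 56,300 / (r − 0.0122) = $1,229,257.64.

$1,229,257.64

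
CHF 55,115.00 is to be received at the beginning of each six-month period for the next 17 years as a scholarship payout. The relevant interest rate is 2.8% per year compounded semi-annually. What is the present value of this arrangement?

CHF 1,503,677.94

This is an annuity due: 34 payments of CHF 55,115.00 at the beginning of each six-month period.
Periodic rate r = 0.028/2 per half-year; n is counted in half-years.
PV = PMT × [(1 − (1+r)^−n)/r] × (1+r) = 55,115 × [1 − (1+r)^−34] / r × (1+r) = CHF 1,503,677.94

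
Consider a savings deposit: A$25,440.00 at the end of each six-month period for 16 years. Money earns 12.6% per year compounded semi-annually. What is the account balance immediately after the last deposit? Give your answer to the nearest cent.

This is an ordinary annuity: 32 deposits of A$25,440.00 at the end of each six-month period.
Periodic rate r = 0.126/2 per half-year; n is counted in half-years.
FV = PMT × [((1+r)^n − 1)/r] = 25,440 × [(1+r)^32 − 1] / r = A$2,448,791.42

A$2,448,791.42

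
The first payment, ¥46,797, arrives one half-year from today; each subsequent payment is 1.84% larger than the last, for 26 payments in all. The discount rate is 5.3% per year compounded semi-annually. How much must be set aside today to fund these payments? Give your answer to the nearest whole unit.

¥1,075,454

Periodic rate r = 0.053/2 per half-year; n is counted in half-years.
Growing ordinary annuity: PV = PMT₁ × [1 − ((1+g)/(1+r))^n] / (r − g) = 46,797 × [1 − ((1+0.0184)/(1+r))^26] / (r − 0.0184) = ¥1,075,454.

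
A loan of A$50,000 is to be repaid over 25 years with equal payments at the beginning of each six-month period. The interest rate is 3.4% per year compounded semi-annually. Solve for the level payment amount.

A$1,467.54

Level annuity due; solve PV = PMT × [(1 − (1+r)^−n)/r] × (1+r) for PMT.
Periodic rate r = 0.034/2 per half-year; n is counted in half-years.
With n = 50: PMT = 50,000 / ([(1 − (1+r)^−n)/r] × (1+r)) = A$1,467.54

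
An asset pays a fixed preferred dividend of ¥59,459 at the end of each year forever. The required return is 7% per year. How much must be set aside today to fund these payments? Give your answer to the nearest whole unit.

Periodic rate r = 0.07 per year.
Level perpetuity: PV = PMT / r = 59,459 / (0.07) = ¥849,414.

¥849,414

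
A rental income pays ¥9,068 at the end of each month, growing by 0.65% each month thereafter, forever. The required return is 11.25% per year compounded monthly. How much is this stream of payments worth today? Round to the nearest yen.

¥3,154,087

Periodic rate r = 0.1125/12 per month.
Growing perpetuity (Gordon): PV = PMT₁ / (r − g) = 9,068 / (r − 0.0065) = ¥3,154,087.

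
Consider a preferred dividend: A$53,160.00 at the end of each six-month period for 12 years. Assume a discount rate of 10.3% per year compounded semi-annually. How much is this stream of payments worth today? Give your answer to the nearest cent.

A$722,950.69

This is an ordinary annuity: 24 payments of A$53,160.00 at the end of each six-month period.
Periodic rate r = 0.103/2 per half-year; n is counted in half-years.
PV = PMT × [(1 − (1+r)^−n)/r] = 53,160 × [1 − (1+r)^−24] / r = A$722,950.69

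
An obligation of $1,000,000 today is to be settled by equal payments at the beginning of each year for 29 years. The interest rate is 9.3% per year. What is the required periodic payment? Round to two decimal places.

$92,071.50

Level annuity due; solve PV = PMT × [(1 − (1+r)^−n)/r] × (1+r) for PMT.
Periodic rate r = 0.093 per year.
With n = 29: PMT = 1,000,000 / ([(1 − (1+r)^−n)/r] × (1+r)) = $92,071.50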